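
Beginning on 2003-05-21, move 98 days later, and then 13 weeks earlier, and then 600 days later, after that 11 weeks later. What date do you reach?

April 4, 2005

Counting forward 98 days from May 21, 2003:
May has 31 days, so 31 − 21 = 10 days remain after May 21, 2003; 98 − 10 = 88 left.
June 2003 has 30 days: 88 − 30 = 58 left.
July 2003 has 31 days: 58 − 31 = 27 left.
27 days into August 2003 → August 27, 2003.
Going back 13 weeks (= 91 days) from August 27, 2003:
Going back 27 days from August 27, 2003 reaches the end of the previous month; 91 − 27 = 64 left.
July 2003 has 31 days: 64 − 31 = 33 left.
June 2003 has 30 days: 33 − 30 = 3 left.
May 2003 has 31 days; 31 − 3 = 28 → May 28, 2003.
Adding 600 days from May 28, 2003:
May has 31 days, so 31 − 28 = 3 days remain after May 28, 2003; 600 − 3 = 597 left.
June 2003 has 30 days: 597 − 30 = 567 left.
July 2003 has 31 days: 567 − 31 = 536 left.
August 2003 has 31 days: 536 − 31 = 505 left.
September 2003 has 30 days: 505 − 30 = 475 left.
October 2003 has 31 days: 475 − 31 = 444 left.
November 2003 has 30 days: 444 − 30 = 414 left.
December 2003 has 31 days: 414 − 31 = 383 left.
January 2004 has 31 days: 383 − 31 = 352 left.
February 2004 has 29 days (2004 is a leap year): 352 − 29 = 323 left.
March 2004 has 31 days: 323 − 31 = 292 left.
April 2004 has 30 days: 292 − 30 = 262 left.
May 2004 has 31 days: 262 − 31 = 231 left.
June 2004 has 30 days: 231 − 30 = 201 left.
July 2004 has 31 days: 201 − 31 = 170 left.
August 2004 has 31 days: 170 − 31 = 139 left.
September 2004 has 30 days: 139 − 30 = 109 left.
October 2004 has 31 days: 109 − 31 = 78 left.
November 2004 has 30 days: 78 − 30 = 48 left.
December 2004 has 31 days: 48 − 31 = 17 left.
17 days into January 2005 → January 17, 2005.
Advancing 11 weeks (= 77 days) from January 17, 2005:
January has 31 days, so 31 − 17 = 14 days remain after January 17, 2005; 77 − 14 = 63 left.
February 2005 has 28 days (2005 is not a leap year): 63 − 28 = 35 left.
March 2005 has 31 days: 35 − 31 = 4 left.
4 days into April 2005 → April 4, 2005.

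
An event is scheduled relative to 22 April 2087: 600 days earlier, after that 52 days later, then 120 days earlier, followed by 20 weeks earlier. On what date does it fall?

February 3, 2085

Counting back 600 days from April 22, 2087:
Going back 22 days from April 22, 2087 reaches the end of the previous month; 600 − 22 = 578 left.
March 2087 has 31 days: 578 − 31 = 547 left.
February 2087 has 28 days (2087 is not a leap year): 547 − 28 = 519 left.
January 2087 has 31 days: 519 − 31 = 488 left.
December 2086 has 31 days: 488 − 31 = 457 left.
November 2086 has 30 days: 457 − 30 = 427 left.
October 2086 has 31 days: 427 − 31 = 396 left.
September 2086 has 30 days: 396 − 30 = 366 left.
August 2086 has 31 days: 366 − 31 = 335 left.
July 2086 has 31 days: 335 − 31 = 304 left.
June 2086 has 30 days: 304 − 30 = 274 left.
May 2086 has 31 days: 274 − 31 = 243 left.
April 2086 has 30 days: 243 − 30 = 213 left.
March 2086 has 31 days: 213 − 31 = 182 left.
February 2086 has 28 days (2086 is not a leap year): 182 − 28 = 154 left.
January 2086 has 31 days: 154 − 31 = 123 left.
December 2085 has 31 days: 123 − 31 = 92 left.
November 2085 has 30 days: 92 − 30 = 62 left.
October 2085 has 31 days: 62 − 31 = 31 left.
September 2085 has 30 days: 31 − 30 = 1 left.
August 2085 has 31 days; 31 − 1 = 30 → August 30, 2085.
Adding 52 days from August 30, 2085:
August has 31 days, so 31 − 30 = 1 day remains after August 30, 2085; 52 − 1 = 51 left.
September 2085 has 30 days: 51 − 30 = 21 left.
21 days into October 2085 → October 21, 2085.
Counting back 120 days from October 21, 2085:
Going back 21 days from October 21, 2085 reaches the end of the previous month; 120 − 21 = 99 left.
September 2085 has 30 days: 99 − 30 = 69 left.
August 2085 has 31 days: 69 − 31 = 38 left.
July 2085 has 31 days: 38 − 31 = 7 left.
June 2085 has 30 days; 30 − 7 = 23 → June 23, 2085.
Subtracting 20 weeks (= 140 days) from June 23, 2085:
Going back 23 days from June 23, 2085 reaches the end of the previous month; 140 − 23 = 117 left.
May 2085 has 31 days: 117 − 31 = 86 left.
April 2085 has 30 days: 86 − 30 = 56 left.
March 2085 has 31 days: 56 − 31 = 25 left.
February 2085 has 28 days; 28 − 25 = 3 → February 3, 2085.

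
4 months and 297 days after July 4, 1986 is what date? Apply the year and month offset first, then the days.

August 28, 1987

Adding 4 months and 297 days from July 4, 1986: first the month/year part, then the days.
month 7 + 4 = 11 → November 1986.
Day 4 is valid in November, giving November 4, 1986.
Now add 297 days from November 4, 1986.
November has 30 days, so 30 − 4 = 26 days remain after November 4, 1986; 297 − 26 = 271 left.
December 1986 has 31 days: 271 − 31 = 240 left.
January 1987 has 31 days: 240 − 31 = 209 left.
February 1987 has 28 days (1987 is not a leap year): 209 − 28 = 181 left.
March 1987 has 31 days: 181 − 31 = 150 left.
April 1987 has 30 days: 150 − 30 = 120 left.
May 1987 has 31 days: 120 − 31 = 89 left.
June 1987 has 30 days: 89 − 30 = 59 left.
July 1987 has 31 days: 59 − 31 = 28 left.
28 days into August 1987 → August 28, 1987.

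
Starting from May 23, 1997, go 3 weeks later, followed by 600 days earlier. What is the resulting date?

Advancing 3 weeks (= 21 days) from May 23, 1997:
May has 31 days, so 31 − 23 = 8 days remain after May 23, 1997; 21 − 8 = 13 left.
13 days into June 1997 → June 13, 1997.
Counting back 600 days from June 13, 1997:
Going back 13 days from June 13, 1997 reaches the end of the previous month; 600 − 13 = 587 left.
May 1997 has 31 days: 587 − 31 = 556 left.
April 1997 has 30 days: 556 − 30 = 526 left.
March 1997 has 31 days: 526 − 31 = 495 left.
February 1997 has 28 days (1997 is not a leap year): 495 − 28 = 467 left.
January 1997 has 31 days: 467 − 31 = 436 left.
December 1996 has 31 days: 436 − 31 = 405 left.
November 1996 has 30 days: 405 − 30 = 375 left.
October 1996 has 31 days: 375 − 31 = 344 left.
September 1996 has 30 days: 344 − 30 = 314 left.
August 1996 has 31 days: 314 − 31 = 283 left.
July 1996 has 31 days: 283 − 31 = 252 left.
June 1996 has 30 days: 252 − 30 = 222 left.
May 1996 has 31 days: 222 − 31 = 191 left.
April 1996 has 30 days: 191 − 30 = 161 left.
March 1996 has 31 days: 161 − 31 = 130 left.
February 1996 has 29 days (1996 is a leap year): 130 − 29 = 101 left.
January 1996 has 31 days: 101 − 31 = 70 left.
December 1995 has 31 days: 70 − 31 = 39 left.
November 1995 has 30 days: 39 − 30 = 9 left.
October 1995 has 31 days; 31 − 9 = 22 → October 22, 1995.

October 22, 1995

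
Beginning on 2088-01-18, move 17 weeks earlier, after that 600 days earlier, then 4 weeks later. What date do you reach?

Going back 17 weeks (= 119 days) from January 18, 2088:
Going back 18 days from January 18, 2088 reaches the end of the previous month; 119 − 18 = 101 left.
December 2087 has 31 days: 101 − 31 = 70 left.
November 2087 has 30 days: 70 − 30 = 40 left.
October 2087 has 31 days: 40 − 31 = 9 left.
September 2087 has 30 days; 30 − 9 = 21 → September 21, 2087.
Subtracting 600 days from September 21, 2087:
Going back 21 days from September 21, 2087 reaches the end of the previous month; 600 − 21 = 579 left.
August 2087 has 31 days: 579 − 31 = 548 left.
July 2087 has 31 days: 548 − 31 = 517 left.
June 2087 has 30 days: 517 − 30 = 487 left.
May 2087 has 31 days: 487 − 31 = 456 left.
April 2087 has 30 days: 456 − 30 = 426 left.
March 2087 has 31 days: 426 − 31 = 395 left.
February 2087 has 28 days (2087 is not a leap year): 395 − 28 = 367 left.
January 2087 has 31 days: 367 − 31 = 336 left.
December 2086 has 31 days: 336 − 31 = 305 left.
November 2086 has 30 days: 305 − 30 = 275 left.
October 2086 has 31 days: 275 − 31 = 244 left.
September 2086 has 30 days: 244 − 30 = 214 left.
August 2086 has 31 days: 214 − 31 = 183 left.
July 2086 has 31 days: 183 − 31 = 152 left.
June 2086 has 30 days: 152 − 30 = 122 left.
May 2086 has 31 days: 122 − 31 = 91 left.
April 2086 has 30 days: 91 − 30 = 61 left.
March 2086 has 31 days: 61 − 31 = 30 left.
February 2086 has 28 days (2086 is not a leap year): 30 − 28 = 2 left.
January 2086 has 31 days; 31 − 2 = 29 → January 29, 2086.
Adding 4 weeks (= 28 days) from January 29, 2086:
January has 31 days, so 31 − 29 = 2 days remain after January 29, 2086; 28 − 2 = 26 left.
26 days into February 2086 → February 26, 2086.

February 26, 2086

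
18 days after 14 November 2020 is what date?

December 2, 2020

Adding 18 days from November 14, 2020.
November has 30 days, so 30 − 14 = 16 days remain after November 14, 2020; 18 − 16 = 2 left.
2 days into December 2020 → December 2, 2020.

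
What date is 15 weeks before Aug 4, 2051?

April 21, 2051

Counting back 15 weeks = 105 days from August 4, 2051.
Going back 4 days from August 4, 2051 reaches the end of the previous month; 105 − 4 = 101 left.
July 2051 has 31 days: 101 − 31 = 70 left.
June 2051 has 30 days: 70 − 30 = 40 left.
May 2051 has 31 days: 40 − 31 = 9 left.
April 2051 has 30 days; 30 − 9 = 21 → April 21, 2051.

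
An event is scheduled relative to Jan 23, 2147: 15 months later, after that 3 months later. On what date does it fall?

Advancing 15 months from January 23, 2147:
month 1 + 15 = 16, which is month 4 of year 2148 → April 2148.
Day 23 is valid in April, giving April 23, 2148.
Adding 3 months from April 23, 2148:
month 4 + 3 = 7 → July 2148.
Day 23 is valid in July, giving July 23, 2148.

July 23, 2148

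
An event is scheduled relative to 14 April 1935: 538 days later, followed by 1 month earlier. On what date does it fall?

September 3, 1936

Counting forward 538 days from April 14, 1935:
April has 30 days, so 30 − 14 = 16 days remain after April 14, 1935; 538 − 16 = 522 left.
May 1935 has 31 days: 522 − 31 = 491 left.
June 1935 has 30 days: 491 − 30 = 461 left.
July 1935 has 31 days: 461 − 31 = 430 left.
August 1935 has 31 days: 430 − 31 = 399 left.
September 1935 has 30 days: 399 − 30 = 369 left.
October 1935 has 31 days: 369 − 31 = 338 left.
November 1935 has 30 days: 338 − 30 = 308 left.
December 1935 has 31 days: 308 − 31 = 277 left.
January 1936 has 31 days: 277 − 31 = 246 left.
February 1936 has 29 days (1936 is a leap year): 246 − 29 = 217 left.
March 1936 has 31 days: 217 − 31 = 186 left.
April 1936 has 30 days: 186 − 30 = 156 left.
May 1936 has 31 days: 156 − 31 = 125 left.
June 1936 has 30 days: 125 − 30 = 95 left.
July 1936 has 31 days: 95 − 31 = 64 left.
August 1936 has 31 days: 64 − 31 = 33 left.
September 1936 has 30 days: 33 − 30 = 3 left.
3 days into October 1936 → October 3, 1936.
Subtracting 1 month from October 3, 1936:
month 10 − 1 = 9 → September 1936.
Day 3 is valid in September, giving September 3, 1936.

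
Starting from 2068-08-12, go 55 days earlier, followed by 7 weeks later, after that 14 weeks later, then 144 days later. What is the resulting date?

Subtracting 55 days from August 12, 2068:
Going back 12 days from August 12, 2068 reaches the end of the previous month; 55 − 12 = 43 left.
July 2068 has 31 days: 43 − 31 = 12 left.
June 2068 has 30 days; 30 − 12 = 18 → June 18, 2068.
Advancing 7 weeks (= 49 days) from June 18, 2068:
June has 30 days, so 30 − 18 = 12 days remain after June 18, 2068; 49 − 12 = 37 left.
July 2068 has 31 days: 37 − 31 = 6 left.
6 days into August 2068 → August 6, 2068.
Advancing 14 weeks (= 98 days) from August 6, 2068:
August has 31 days, so 31 − 6 = 25 days remain after August 6, 2068; 98 − 25 = 73 left.
September 2068 has 30 days: 73 − 30 = 43 left.
October 2068 has 31 days: 43 − 31 = 12 left.
12 days into November 2068 → November 12, 2068.
Advancing 144 days from November 12, 2068:
November has 30 days, so 30 − 12 = 18 days remain after November 12, 2068; 144 − 18 = 126 left.
December 2068 has 31 days: 126 − 31 = 95 left.
January 2069 has 31 days: 95 − 31 = 64 left.
February 2069 has 28 days (2069 is not a leap year): 64 − 28 = 36 left.
March 2069 has 31 days: 36 − 31 = 5 left.
5 days into April 2069 → April 5, 2069.

April 5, 2069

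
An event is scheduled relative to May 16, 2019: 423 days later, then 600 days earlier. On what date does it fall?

Adding 423 days from May 16, 2019:
May has 31 days, so 31 − 16 = 15 days remain after May 16, 2019; 423 − 15 = 408 left.
June 2019 has 30 days: 408 − 30 = 378 left.
July 2019 has 31 days: 378 − 31 = 347 left.
August 2019 has 31 days: 347 − 31 = 316 left.
September 2019 has 30 days: 316 − 30 = 286 left.
October 2019 has 31 days: 286 − 31 = 255 left.
November 2019 has 30 days: 255 − 30 = 225 left.
December 2019 has 31 days: 225 − 31 = 194 left.
January 2020 has 31 days: 194 − 31 = 163 left.
February 2020 has 29 days (2020 is a leap year): 163 − 29 = 134 left.
March 2020 has 31 days: 134 − 31 = 103 left.
April 2020 has 30 days: 103 − 30 = 73 left.
May 2020 has 31 days: 73 − 31 = 42 left.
June 2020 has 30 days: 42 − 30 = 12 left.
12 days into July 2020 → July 12, 2020.
Counting back 600 days from July 12, 2020:
Going back 12 days from July 12, 2020 reaches the end of the previous month; 600 − 12 = 588 left.
June 2020 has 30 days: 588 − 30 = 558 left.
May 2020 has 31 days: 558 − 31 = 527 left.
April 2020 has 30 days: 527 − 30 = 497 left.
March 2020 has 31 days: 497 − 31 = 466 left.
February 2020 has 29 days (2020 is a leap year): 466 − 29 = 437 left.
January 2020 has 31 days: 437 − 31 = 406 left.
December 2019 has 31 days: 406 − 31 = 375 left.
November 2019 has 30 days: 375 − 30 = 345 left.
October 2019 has 31 days: 345 − 31 = 314 left.
September 2019 has 30 days: 314 − 30 = 284 left.
August 2019 has 31 days: 284 − 31 = 253 left.
July 2019 has 31 days: 253 − 31 = 222 left.
June 2019 has 30 days: 222 − 30 = 192 left.
May 2019 has 31 days: 192 − 31 = 161 left.
April 2019 has 30 days: 161 − 30 = 131 left.
March 2019 has 31 days: 131 − 31 = 100 left.
February 2019 has 28 days (2019 is not a leap year): 100 − 28 = 72 left.
January 2019 has 31 days: 72 − 31 = 41 left.
December 2018 has 31 days: 41 − 31 = 10 left.
November 2018 has 30 days; 30 − 10 = 20 → November 20, 2018.

November 20, 2018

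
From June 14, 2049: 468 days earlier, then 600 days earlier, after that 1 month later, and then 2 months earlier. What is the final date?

June 12, 2046

Counting back 468 days from June 14, 2049:
Going back 14 days from June 14, 2049 reaches the end of the previous month; 468 − 14 = 454 left.
May 2049 has 31 days: 454 − 31 = 423 left.
April 2049 has 30 days: 423 − 30 = 393 left.
March 2049 has 31 days: 393 − 31 = 362 left.
February 2049 has 28 days (2049 is not a leap year): 362 − 28 = 334 left.
January 2049 has 31 days: 334 − 31 = 303 left.
December 2048 has 31 days: 303 − 31 = 272 left.
November 2048 has 30 days: 272 − 30 = 242 left.
October 2048 has 31 days: 242 − 31 = 211 left.
September 2048 has 30 days: 211 − 30 = 181 left.
August 2048 has 31 days: 181 − 31 = 150 left.
July 2048 has 31 days: 150 − 31 = 119 left.
June 2048 has 30 days: 119 − 30 = 89 left.
May 2048 has 31 days: 89 − 31 = 58 left.
April 2048 has 30 days: 58 − 30 = 28 left.
March 2048 has 31 days; 31 − 28 = 3 → March 3, 2048.
Counting back 600 days from March 3, 2048:
Going back 3 days from March 3, 2048 reaches the end of the previous month; 600 − 3 = 597 left.
February 2048 has 29 days (2048 is a leap year): 597 − 29 = 568 left.
January 2048 has 31 days: 568 − 31 = 537 left.
December 2047 has 31 days: 537 − 31 = 506 left.
November 2047 has 30 days: 506 − 30 = 476 left.
October 2047 has 31 days: 476 − 31 = 445 left.
September 2047 has 30 days: 445 − 30 = 415 left.
August 2047 has 31 days: 415 − 31 = 384 left.
July 2047 has 31 days: 384 − 31 = 353 left.
June 2047 has 30 days: 353 − 30 = 323 left.
May 2047 has 31 days: 323 − 31 = 292 left.
April 2047 has 30 days: 292 − 30 = 262 left.
March 2047 has 31 days: 262 − 31 = 231 left.
February 2047 has 28 days (2047 is not a leap year): 231 − 28 = 203 left.
January 2047 has 31 days: 203 − 31 = 172 left.
December 2046 has 31 days: 172 − 31 = 141 left.
November 2046 has 30 days: 141 − 30 = 111 left.
October 2046 has 31 days: 111 − 31 = 80 left.
September 2046 has 30 days: 80 − 30 = 50 left.
August 2046 has 31 days: 50 − 31 = 19 left.
July 2046 has 31 days; 31 − 19 = 12 → July 12, 2046.
Counting forward 1 month from July 12, 2046:
month 7 + 1 = 8 → August 2046.
Day 12 is valid in August, giving August 12, 2046.
Counting back 2 months from August 12, 2046:
month 8 − 2 = 6 → June 2046.
Day 12 is valid in June, giving June 12, 2046.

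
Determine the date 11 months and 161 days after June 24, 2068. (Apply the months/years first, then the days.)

November 1, 2069

Adding 11 months and 161 days from June 24, 2068: first the month/year part, then the days.
month 6 + 11 = 17, which is month 5 of year 2069 → May 2069.
Day 24 is valid in May, giving May 24, 2069.
Now add 161 days from May 24, 2069.
May has 31 days, so 31 − 24 = 7 days remain after May 24, 2069; 161 − 7 = 154 left.
June 2069 has 30 days: 154 − 30 = 124 left.
July 2069 has 31 days: 124 − 31 = 93 left.
August 2069 has 31 days: 93 − 31 = 62 left.
September 2069 has 30 days: 62 − 30 = 32 left.
October 2069 has 31 days: 32 − 31 = 1 left.
1 day into November 2069 → November 1, 2069.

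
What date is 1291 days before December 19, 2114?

Counting back 1291 days from December 19, 2114.
Going back 19 days from December 19, 2114 reaches the end of the previous month; 1291 − 19 = 1272 left.
November 2114 has 30 days: 1272 − 30 = 1242 left.
October 2114 has 31 days: 1242 − 31 = 1211 left.
September 2114 has 30 days: 1211 − 30 = 1181 left.
August 2114 has 31 days: 1181 − 31 = 1150 left.
July 2114 has 31 days: 1150 − 31 = 1119 left.
June 2114 has 30 days: 1119 − 30 = 1089 left.
May 2114 has 31 days: 1089 − 31 = 1058 left.
April 2114 has 30 days: 1058 − 30 = 1028 left.
March 2114 has 31 days: 1028 − 31 = 997 left.
February 2114 has 28 days (2114 is not a leap year): 997 − 28 = 969 left.
January 2114 has 31 days: 969 − 31 = 938 left.
December 2113 has 31 days: 938 − 31 = 907 left.
November 2113 has 30 days: 907 − 30 = 877 left.
October 2113 has 31 days: 877 − 31 = 846 left.
September 2113 has 30 days: 846 − 30 = 816 left.
August 2113 has 31 days: 816 − 31 = 785 left.
July 2113 has 31 days: 785 − 31 = 754 left.
June 2113 has 30 days: 754 − 30 = 724 left.
May 2113 has 31 days: 724 − 31 = 693 left.
April 2113 has 30 days: 693 − 30 = 663 left.
March 2113 has 31 days: 663 − 31 = 632 left.
February 2113 has 28 days (2113 is not a leap year): 632 − 28 = 604 left.
January 2113 has 31 days: 604 − 31 = 573 left.
December 2112 has 31 days: 573 − 31 = 542 left.
November 2112 has 30 days: 542 − 30 = 512 left.
October 2112 has 31 days: 512 − 31 = 481 left.
September 2112 has 30 days: 481 − 30 = 451 left.
August 2112 has 31 days: 451 − 31 = 420 left.
July 2112 has 31 days: 420 − 31 = 389 left.
June 2112 has 30 days: 389 − 30 = 359 left.
May 2112 has 31 days: 359 − 31 = 328 left.
April 2112 has 30 days: 328 − 30 = 298 left.
March 2112 has 31 days: 298 − 31 = 267 left.
February 2112 has 29 days (2112 is a leap year): 267 − 29 = 238 left.
January 2112 has 31 days: 238 − 31 = 207 left.
December 2111 has 31 days: 207 − 31 = 176 left.
November 2111 has 30 days: 176 − 30 = 146 left.
October 2111 has 31 days: 146 − 31 = 115 left.
September 2111 has 30 days: 115 − 30 = 85 left.
August 2111 has 31 days: 85 − 31 = 54 left.
July 2111 has 31 days: 54 − 31 = 23 left.
June 2111 has 30 days; 30 − 23 = 7 → June 7, 2111.

June 7, 2111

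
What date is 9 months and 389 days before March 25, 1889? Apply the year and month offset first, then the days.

June 2, 1887

Subtracting 9 months and 389 days from March 25, 1889: first the month/year part, then the days.
month 3 − 9 = -6, which is month 6 of year 1888 → June 1888.
Day 25 is valid in June, giving June 25, 1888.
Now subtract 389 days from June 25, 1888.
Going back 25 days from June 25, 1888 reaches the end of the previous month; 389 − 25 = 364 left.
May 1888 has 31 days: 364 − 31 = 333 left.
April 1888 has 30 days: 333 − 30 = 303 left.
March 1888 has 31 days: 303 − 31 = 272 left.
February 1888 has 29 days (1888 is a leap year): 272 − 29 = 243 left.
January 1888 has 31 days: 243 − 31 = 212 left.
December 1887 has 31 days: 212 − 31 = 181 left.
November 1887 has 30 days: 181 − 30 = 151 left.
October 1887 has 31 days: 151 − 31 = 120 left.
September 1887 has 30 days: 120 − 30 = 90 left.
August 1887 has 31 days: 90 − 31 = 59 left.
July 1887 has 31 days: 59 − 31 = 28 left.
June 1887 has 30 days; 30 − 28 = 2 → June 2, 1887.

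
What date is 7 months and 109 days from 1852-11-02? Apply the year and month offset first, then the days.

Counting forward 7 months and 109 days from November 2, 1852: first the month/year part, then the days.
month 11 + 7 = 18, which is month 6 of year 1853 → June 1853.
Day 2 is valid in June, giving June 2, 1853.
Now add 109 days from June 2, 1853.
June has 30 days, so 30 − 2 = 28 days remain after June 2, 1853; 109 − 28 = 81 left.
July 1853 has 31 days: 81 − 31 = 50 left.
August 1853 has 31 days: 50 − 31 = 19 left.
19 days into September 1853 → September 19, 1853.

September 19, 1853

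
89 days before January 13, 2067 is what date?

Subtracting 89 days from January 13, 2067.
Going back 13 days from January 13, 2067 reaches the end of the previous month; 89 − 13 = 76 left.
December 2066 has 31 days: 76 − 31 = 45 left.
November 2066 has 30 days: 45 − 30 = 15 left.
October 2066 has 31 days; 31 − 15 = 16 → October 16, 2066.

October 16, 2066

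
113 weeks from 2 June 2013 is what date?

Counting forward 113 weeks = 791 days from June 2, 2013.
June has 30 days, so 30 − 2 = 28 days remain after June 2, 2013; 791 − 28 = 763 left.
July 2013 has 31 days: 763 − 31 = 732 left.
August 2013 has 31 days: 732 − 31 = 701 left.
September 2013 has 30 days: 701 − 30 = 671 left.
October 2013 has 31 days: 671 − 31 = 640 left.
November 2013 has 30 days: 640 − 30 = 610 left.
December 2013 has 31 days: 610 − 31 = 579 left.
January 2014 has 31 days: 579 − 31 = 548 left.
February 2014 has 28 days (2014 is not a leap year): 548 − 28 = 520 left.
March 2014 has 31 days: 520 − 31 = 489 left.
April 2014 has 30 days: 489 − 30 = 459 left.
May 2014 has 31 days: 459 − 31 = 428 left.
June 2014 has 30 days: 428 − 30 = 398 left.
July 2014 has 31 days: 398 − 31 = 367 left.
August 2014 has 31 days: 367 − 31 = 336 left.
September 2014 has 30 days: 336 − 30 = 306 left.
October 2014 has 31 days: 306 − 31 = 275 left.
November 2014 has 30 days: 275 − 30 = 245 left.
December 2014 has 31 days: 245 − 31 = 214 left.
January 2015 has 31 days: 214 − 31 = 183 left.
February 2015 has 28 days (2015 is not a leap year): 183 − 28 = 155 left.
March 2015 has 31 days: 155 − 31 = 124 left.
April 2015 has 30 days: 124 − 30 = 94 left.
May 2015 has 31 days: 94 − 31 = 63 left.
June 2015 has 30 days: 63 − 30 = 33 left.
July 2015 has 31 days: 33 − 31 = 2 left.
2 days into August 2015 → August 2, 2015.

August 2, 2015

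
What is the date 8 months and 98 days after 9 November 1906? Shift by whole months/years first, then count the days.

Advancing 8 months and 98 days from November 9, 1906: first the month/year part, then the days.
month 11 + 8 = 19, which is month 7 of year 1907 → July 1907.
Day 9 is valid in July, giving July 9, 1907.
Now add 98 days from July 9, 1907.
July has 31 days, so 31 − 9 = 22 days remain after July 9, 1907; 98 − 22 = 76 left.
August 1907 has 31 days: 76 − 31 = 45 left.
September 1907 has 30 days: 45 − 30 = 15 left.
15 days into October 1907 → October 15, 1907.

October 15, 1907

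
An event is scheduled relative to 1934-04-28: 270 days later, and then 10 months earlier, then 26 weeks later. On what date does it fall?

September 21, 1934

Advancing 270 days from April 28, 1934:
April has 30 days, so 30 − 28 = 2 days remain after April 28, 1934; 270 − 2 = 268 left.
May 1934 has 31 days: 268 − 31 = 237 left.
June 1934 has 30 days: 237 − 30 = 207 left.
July 1934 has 31 days: 207 − 31 = 176 left.
August 1934 has 31 days: 176 − 31 = 145 left.
September 1934 has 30 days: 145 − 30 = 115 left.
October 1934 has 31 days: 115 − 31 = 84 left.
November 1934 has 30 days: 84 − 30 = 54 left.
December 1934 has 31 days: 54 − 31 = 23 left.
23 days into January 1935 → January 23, 1935.
Subtracting 10 months from January 23, 1935:
month 1 − 10 = -9, which is month 3 of year 1934 → March 1934.
Day 23 is valid in March, giving March 23, 1934.
Counting forward 26 weeks (= 182 days) from March 23, 1934:
March has 31 days, so 31 − 23 = 8 days remain after March 23, 1934; 182 − 8 = 174 left.
April 1934 has 30 days: 174 − 30 = 144 left.
May 1934 has 31 days: 144 − 31 = 113 left.
June 1934 has 30 days: 113 − 30 = 83 left.
July 1934 has 31 days: 83 − 31 = 52 left.
August 1934 has 31 days: 52 − 31 = 21 left.
21 days into September 1934 → September 21, 1934.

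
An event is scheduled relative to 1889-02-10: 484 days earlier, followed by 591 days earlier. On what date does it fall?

Counting back 484 days from February 10, 1889:
Going back 10 days from February 10, 1889 reaches the end of the previous month; 484 − 10 = 474 left.
January 1889 has 31 days: 474 − 31 = 443 left.
December 1888 has 31 days: 443 − 31 = 412 left.
November 1888 has 30 days: 412 − 30 = 382 left.
October 1888 has 31 days: 382 − 31 = 351 left.
September 1888 has 30 days: 351 − 30 = 321 left.
August 1888 has 31 days: 321 − 31 = 290 left.
July 1888 has 31 days: 290 − 31 = 259 left.
June 1888 has 30 days: 259 − 30 = 229 left.
May 1888 has 31 days: 229 − 31 = 198 left.
April 1888 has 30 days: 198 − 30 = 168 left.
March 1888 has 31 days: 168 − 31 = 137 left.
February 1888 has 29 days (1888 is a leap year): 137 − 29 = 108 left.
January 1888 has 31 days: 108 − 31 = 77 left.
December 1887 has 31 days: 77 − 31 = 46 left.
November 1887 has 30 days: 46 − 30 = 16 left.
October 1887 has 31 days; 31 − 16 = 15 → October 15, 1887.
Subtracting 591 days from October 15, 1887:
Going back 15 days from October 15, 1887 reaches the end of the previous month; 591 − 15 = 576 left.
September 1887 has 30 days: 576 − 30 = 546 left.
August 1887 has 31 days: 546 − 31 = 515 left.
July 1887 has 31 days: 515 − 31 = 484 left.
June 1887 has 30 days: 484 − 30 = 454 left.
May 1887 has 31 days: 454 − 31 = 423 left.
April 1887 has 30 days: 423 − 30 = 393 left.
March 1887 has 31 days: 393 − 31 = 362 left.
February 1887 has 28 days (1887 is not a leap year): 362 − 28 = 334 left.
January 1887 has 31 days: 334 − 31 = 303 left.
December 1886 has 31 days: 303 − 31 = 272 left.
November 1886 has 30 days: 272 − 30 = 242 left.
October 1886 has 31 days: 242 − 31 = 211 left.
September 1886 has 30 days: 211 − 30 = 181 left.
August 1886 has 31 days: 181 − 31 = 150 left.
July 1886 has 31 days: 150 − 31 = 119 left.
June 1886 has 30 days: 119 − 30 = 89 left.
May 1886 has 31 days: 89 − 31 = 58 left.
April 1886 has 30 days: 58 − 30 = 28 left.
March 1886 has 31 days; 31 − 28 = 3 → March 3, 1886.

March 3, 1886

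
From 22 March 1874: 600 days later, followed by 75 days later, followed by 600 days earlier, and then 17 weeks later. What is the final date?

October 2, 1874

Adding 600 days from March 22, 1874:
March has 31 days, so 31 − 22 = 9 days remain after March 22, 1874; 600 − 9 = 591 left.
April 1874 has 30 days: 591 − 30 = 561 left.
May 1874 has 31 days: 561 − 31 = 530 left.
June 1874 has 30 days: 530 − 30 = 500 left.
July 1874 has 31 days: 500 − 31 = 469 left.
August 1874 has 31 days: 469 − 31 = 438 left.
September 1874 has 30 days: 438 − 30 = 408 left.
October 1874 has 31 days: 408 − 31 = 377 left.
November 1874 has 30 days: 377 − 30 = 347 left.
December 1874 has 31 days: 347 − 31 = 316 left.
January 1875 has 31 days: 316 − 31 = 285 left.
February 1875 has 28 days (1875 is not a leap year): 285 − 28 = 257 left.
March 1875 has 31 days: 257 − 31 = 226 left.
April 1875 has 30 days: 226 − 30 = 196 left.
May 1875 has 31 days: 196 − 31 = 165 left.
June 1875 has 30 days: 165 − 30 = 135 left.
July 1875 has 31 days: 135 − 31 = 104 left.
August 1875 has 31 days: 104 − 31 = 73 left.
September 1875 has 30 days: 73 − 30 = 43 left.
October 1875 has 31 days: 43 − 31 = 12 left.
12 days into November 1875 → November 12, 1875.
Counting forward 75 days from November 12, 1875:
November has 30 days, so 30 − 12 = 18 days remain after November 12, 1875; 75 − 18 = 57 left.
December 1875 has 31 days: 57 − 31 = 26 left.
26 days into January 1876 → January 26, 1876.
Counting back 600 days from January 26, 1876:
Going back 26 days from January 26, 1876 reaches the end of the previous month; 600 − 26 = 574 left.
December 1875 has 31 days: 574 − 31 = 543 left.
November 1875 has 30 days: 543 − 30 = 513 left.
October 1875 has 31 days: 513 − 31 = 482 left.
September 1875 has 30 days: 482 − 30 = 452 left.
August 1875 has 31 days: 452 − 31 = 421 left.
July 1875 has 31 days: 421 − 31 = 390 left.
June 1875 has 30 days: 390 − 30 = 360 left.
May 1875 has 31 days: 360 − 31 = 329 left.
April 1875 has 30 days: 329 − 30 = 299 left.
March 1875 has 31 days: 299 − 31 = 268 left.
February 1875 has 28 days (1875 is not a leap year): 268 − 28 = 240 left.
January 1875 has 31 days: 240 − 31 = 209 left.
December 1874 has 31 days: 209 − 31 = 178 left.
November 1874 has 30 days: 178 − 30 = 148 left.
October 1874 has 31 days: 148 − 31 = 117 left.
September 1874 has 30 days: 117 − 30 = 87 left.
August 1874 has 31 days: 87 − 31 = 56 left.
July 1874 has 31 days: 56 − 31 = 25 left.
June 1874 has 30 days; 30 − 25 = 5 → June 5, 1874.
Adding 17 weeks (= 119 days) from June 5, 1874:
June has 30 days, so 30 − 5 = 25 days remain after June 5, 1874; 119 − 25 = 94 left.
July 1874 has 31 days: 94 − 31 = 63 left.
August 1874 has 31 days: 63 − 31 = 32 left.
September 1874 has 30 days: 32 − 30 = 2 left.
2 days into October 1874 → October 2, 1874.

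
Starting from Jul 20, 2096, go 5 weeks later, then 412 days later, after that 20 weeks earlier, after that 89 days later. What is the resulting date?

Adding 5 weeks (= 35 days) from July 20, 2096:
July has 31 days, so 31 − 20 = 11 days remain after July 20, 2096; 35 − 11 = 24 left.
24 days into August 2096 → August 24, 2096.
Adding 412 days from August 24, 2096:
August has 31 days, so 31 − 24 = 7 days remain after August 24, 2096; 412 − 7 = 405 left.
September 2096 has 30 days: 405 − 30 = 375 left.
October 2096 has 31 days: 375 − 31 = 344 left.
November 2096 has 30 days: 344 − 30 = 314 left.
December 2096 has 31 days: 314 − 31 = 283 left.
January 2097 has 31 days: 283 − 31 = 252 left.
February 2097 has 28 days (2097 is not a leap year): 252 − 28 = 224 left.
March 2097 has 31 days: 224 − 31 = 193 left.
April 2097 has 30 days: 193 − 30 = 163 left.
May 2097 has 31 days: 163 − 31 = 132 left.
June 2097 has 30 days: 132 − 30 = 102 left.
July 2097 has 31 days: 102 − 31 = 71 left.
August 2097 has 31 days: 71 − 31 = 40 left.
September 2097 has 30 days: 40 − 30 = 10 left.
10 days into October 2097 → October 10, 2097.
Counting back 20 weeks (= 140 days) from October 10, 2097:
Going back 10 days from October 10, 2097 reaches the end of the previous month; 140 − 10 = 130 left.
September 2097 has 30 days: 130 − 30 = 100 left.
August 2097 has 31 days: 100 − 31 = 69 left.
July 2097 has 31 days: 69 − 31 = 38 left.
June 2097 has 30 days: 38 − 30 = 8 left.
May 2097 has 31 days; 31 − 8 = 23 → May 23, 2097.
Adding 89 days from May 23, 2097:
May has 31 days, so 31 − 23 = 8 days remain after May 23, 2097; 89 − 8 = 81 left.
June 2097 has 30 days: 81 − 30 = 51 left.
July 2097 has 31 days: 51 − 31 = 20 left.
20 days into August 2097 → August 20, 2097.

August 20, 2097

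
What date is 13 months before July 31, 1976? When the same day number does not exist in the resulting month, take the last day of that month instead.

Counting back 13 months from July 31, 1976.
month 7 − 13 = -6, which is month 6 of year 1975 → June 1975.
June 1975 has only 30 days and the start was day 31, so the date clamps to June 30, 1975.

June 30, 1975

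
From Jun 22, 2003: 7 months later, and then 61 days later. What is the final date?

March 23, 2004

Adding 7 months from June 22, 2003:
month 6 + 7 = 13, which is month 1 of year 2004 → January 2004.
Day 22 is valid in January, giving January 22, 2004.
Advancing 61 days from January 22, 2004:
January has 31 days, so 31 − 22 = 9 days remain after January 22, 2004; 61 − 9 = 52 left.
February 2004 has 29 days (2004 is a leap year): 52 − 29 = 23 left.
23 days into March 2004 → March 23, 2004.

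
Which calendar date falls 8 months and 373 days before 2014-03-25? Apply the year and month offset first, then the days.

July 17, 2012

Counting back 8 months and 373 days from March 25, 2014: first the month/year part, then the days.
month 3 − 8 = -5, which is month 7 of year 2013 → July 2013.
Day 25 is valid in July, giving July 25, 2013.
Now subtract 373 days from July 25, 2013.
Going back 25 days from July 25, 2013 reaches the end of the previous month; 373 − 25 = 348 left.
June 2013 has 30 days: 348 − 30 = 318 left.
May 2013 has 31 days: 318 − 31 = 287 left.
April 2013 has 30 days: 287 − 30 = 257 left.
March 2013 has 31 days: 257 − 31 = 226 left.
February 2013 has 28 days (2013 is not a leap year): 226 − 28 = 198 left.
January 2013 has 31 days: 198 − 31 = 167 left.
December 2012 has 31 days: 167 − 31 = 136 left.
November 2012 has 30 days: 136 − 30 = 106 left.
October 2012 has 31 days: 106 − 31 = 75 left.
September 2012 has 30 days: 75 − 30 = 45 left.
August 2012 has 31 days: 45 − 31 = 14 left.
July 2012 has 31 days; 31 − 14 = 17 → July 17, 2012.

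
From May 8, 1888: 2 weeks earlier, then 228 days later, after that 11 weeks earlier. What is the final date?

September 22, 1888

Subtracting 2 weeks (= 14 days) from May 8, 1888:
Going back 8 days from May 8, 1888 reaches the end of the previous month; 14 − 8 = 6 left.
April 1888 has 30 days; 30 − 6 = 24 → April 24, 1888.
Adding 228 days from April 24, 1888:
April has 30 days, so 30 − 24 = 6 days remain after April 24, 1888; 228 − 6 = 222 left.
May 1888 has 31 days: 222 − 31 = 191 left.
June 1888 has 30 days: 191 − 30 = 161 left.
July 1888 has 31 days: 161 − 31 = 130 left.
August 1888 has 31 days: 130 − 31 = 99 left.
September 1888 has 30 days: 99 − 30 = 69 left.
October 1888 has 31 days: 69 − 31 = 38 left.
November 1888 has 30 days: 38 − 30 = 8 left.
8 days into December 1888 → December 8, 1888.
Subtracting 11 weeks (= 77 days) from December 8, 1888:
Going back 8 days from December 8, 1888 reaches the end of the previous month; 77 − 8 = 69 left.
November 1888 has 30 days: 69 − 30 = 39 left.
October 1888 has 31 days: 39 − 31 = 8 left.
September 1888 has 30 days; 30 − 8 = 22 → September 22, 1888.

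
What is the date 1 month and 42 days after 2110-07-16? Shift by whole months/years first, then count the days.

September 27, 2110

Adding 1 month and 42 days from July 16, 2110: first the month/year part, then the days.
month 7 + 1 = 8 → August 2110.
Day 16 is valid in August, giving August 16, 2110.
Now add 42 days from August 16, 2110.
August has 31 days, so 31 − 16 = 15 days remain after August 16, 2110; 42 − 15 = 27 left.
27 days into September 2110 → September 27, 2110.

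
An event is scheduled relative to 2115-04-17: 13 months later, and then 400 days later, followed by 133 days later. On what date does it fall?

November 1, 2117

Advancing 13 months from April 17, 2115:
month 4 + 13 = 17, which is month 5 of year 2116 → May 2116.
Day 17 is valid in May, giving May 17, 2116.
Advancing 400 days from May 17, 2116:
May has 31 days, so 31 − 17 = 14 days remain after May 17, 2116; 400 − 14 = 386 left.
June 2116 has 30 days: 386 − 30 = 356 left.
July 2116 has 31 days: 356 − 31 = 325 left.
August 2116 has 31 days: 325 − 31 = 294 left.
September 2116 has 30 days: 294 − 30 = 264 left.
October 2116 has 31 days: 264 − 31 = 233 left.
November 2116 has 30 days: 233 − 30 = 203 left.
December 2116 has 31 days: 203 − 31 = 172 left.
January 2117 has 31 days: 172 − 31 = 141 left.
February 2117 has 28 days (2117 is not a leap year): 141 − 28 = 113 left.
March 2117 has 31 days: 113 − 31 = 82 left.
April 2117 has 30 days: 82 − 30 = 52 left.
May 2117 has 31 days: 52 − 31 = 21 left.
21 days into June 2117 → June 21, 2117.
Counting forward 133 days from June 21, 2117:
June has 30 days, so 30 − 21 = 9 days remain after June 21, 2117; 133 − 9 = 124 left.
July 2117 has 31 days: 124 − 31 = 93 left.
August 2117 has 31 days: 93 − 31 = 62 left.
September 2117 has 30 days: 62 − 30 = 32 left.
October 2117 has 31 days: 32 − 31 = 1 left.
1 day into November 2117 → November 1, 2117.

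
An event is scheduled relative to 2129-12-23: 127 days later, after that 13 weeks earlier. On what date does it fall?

Counting forward 127 days from December 23, 2129:
December has 31 days, so 31 − 23 = 8 days remain after December 23, 2129; 127 − 8 = 119 left.
January 2130 has 31 days: 119 − 31 = 88 left.
February 2130 has 28 days (2130 is not a leap year): 88 − 28 = 60 left.
March 2130 has 31 days: 60 − 31 = 29 left.
29 days into April 2130 → April 29, 2130.
Going back 13 weeks (= 91 days) from April 29, 2130:
Going back 29 days from April 29, 2130 reaches the end of the previous month; 91 − 29 = 62 left.
March 2130 has 31 days: 62 − 31 = 31 left.
February 2130 has 28 days (2130 is not a leap year): 31 − 28 = 3 left.
January 2130 has 31 days; 31 − 3 = 28 → January 28, 2130.

January 28, 2130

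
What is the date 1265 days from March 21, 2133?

September 6, 2136

Counting forward 1265 days from March 21, 2133.
March has 31 days, so 31 − 21 = 10 days remain after March 21, 2133; 1265 − 10 = 1255 left.
April 2133 has 30 days: 1255 − 30 = 1225 left.
May 2133 has 31 days: 1225 − 31 = 1194 left.
June 2133 has 30 days: 1194 − 30 = 1164 left.
July 2133 has 31 days: 1164 − 31 = 1133 left.
August 2133 has 31 days: 1133 − 31 = 1102 left.
September 2133 has 30 days: 1102 − 30 = 1072 left.
October 2133 has 31 days: 1072 − 31 = 1041 left.
November 2133 has 30 days: 1041 − 30 = 1011 left.
December 2133 has 31 days: 1011 − 31 = 980 left.
January 2134 has 31 days: 980 − 31 = 949 left.
February 2134 has 28 days (2134 is not a leap year): 949 − 28 = 921 left.
March 2134 has 31 days: 921 − 31 = 890 left.
April 2134 has 30 days: 890 − 30 = 860 left.
May 2134 has 31 days: 860 − 31 = 829 left.
June 2134 has 30 days: 829 − 30 = 799 left.
July 2134 has 31 days: 799 − 31 = 768 left.
August 2134 has 31 days: 768 − 31 = 737 left.
September 2134 has 30 days: 737 − 30 = 707 left.
October 2134 has 31 days: 707 − 31 = 676 left.
November 2134 has 30 days: 676 − 30 = 646 left.
December 2134 has 31 days: 646 − 31 = 615 left.
January 2135 has 31 days: 615 − 31 = 584 left.
February 2135 has 28 days (2135 is not a leap year): 584 − 28 = 556 left.
March 2135 has 31 days: 556 − 31 = 525 left.
April 2135 has 30 days: 525 − 30 = 495 left.
May 2135 has 31 days: 495 − 31 = 464 left.
June 2135 has 30 days: 464 − 30 = 434 left.
July 2135 has 31 days: 434 − 31 = 403 left.
August 2135 has 31 days: 403 − 31 = 372 left.
September 2135 has 30 days: 372 − 30 = 342 left.
October 2135 has 31 days: 342 − 31 = 311 left.
November 2135 has 30 days: 311 − 30 = 281 left.
December 2135 has 31 days: 281 − 31 = 250 left.
January 2136 has 31 days: 250 − 31 = 219 left.
February 2136 has 29 days (2136 is a leap year): 219 − 29 = 190 left.
March 2136 has 31 days: 190 − 31 = 159 left.
April 2136 has 30 days: 159 − 30 = 129 left.
May 2136 has 31 days: 129 − 31 = 98 left.
June 2136 has 30 days: 98 − 30 = 68 left.
July 2136 has 31 days: 68 − 31 = 37 left.
August 2136 has 31 days: 37 − 31 = 6 left.
6 days into September 2136 → September 6, 2136.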